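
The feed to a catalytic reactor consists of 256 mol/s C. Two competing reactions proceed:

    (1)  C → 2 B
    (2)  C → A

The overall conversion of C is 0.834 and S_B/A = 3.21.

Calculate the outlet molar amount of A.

Conversion of C: C consumed = 0.834 × 256 = 213.5 mol/s = 1ξ₁ + 1ξ₂.
Selectivity: 2ξ₁ / (1ξ₂) = 3.21 → ξ₁ = 1.605 ξ₂.
Substitute: (1·1.605 + 1) ξ₂ = 213.5 → ξ₂ = 81.96 mol/s, ξ₁ = 131.5 mol/s.
Outlet amounts (n = n₀ + Σ ν·ξ):
  C: 256 − 1(131.5) − 1(81.96) = 42.5
  B: 0 + 2(131.5) = 263.1
  A: 0 + 1(81.96) = 81.96

82 mol/s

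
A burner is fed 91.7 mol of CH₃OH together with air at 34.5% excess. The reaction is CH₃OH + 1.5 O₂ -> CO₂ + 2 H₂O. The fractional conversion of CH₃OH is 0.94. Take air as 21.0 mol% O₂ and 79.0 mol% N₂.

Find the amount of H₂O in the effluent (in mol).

172 mol

Stoichiometric O₂ = 1.5 × 91.7 = 137.6 mol; O₂ fed = 137.6 × 1.345 = 185 mol.
N₂ fed = 185 × 79/21 = 696 mol.
Fuel reacted = 0.94 × 91.7 → ξ = 86.2 mol.
Outlet (n = n₀ + ν ξ):
  CH₃OH: 91.7 − 1(86.2) = 5.502
  O₂: 185 − 1.5(86.2) = 55.71
  N₂: 696 (inert)
  CO₂: 0 + 1(86.2) = 86.2
  H₂O: 0 + 2(86.2) = 172.4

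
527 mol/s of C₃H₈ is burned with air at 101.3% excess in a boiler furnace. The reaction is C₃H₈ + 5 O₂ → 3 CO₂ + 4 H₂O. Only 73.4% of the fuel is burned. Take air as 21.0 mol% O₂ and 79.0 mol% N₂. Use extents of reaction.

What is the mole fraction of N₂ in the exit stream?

0.762

Stoichiometric O₂ = 5 × 527 = 2635 mol/s; O₂ fed = 2635 × 2.013 = 5304 mol/s.
N₂ fed = 5304 × 79/21 = 19950 mol/s.
Fuel reacted = 0.734 × 527 → ξ = 386.8 mol/s.
Outlet (n = n₀ + ν ξ):
  C₃H₈: 527 − 1(386.8) = 140.2
  O₂: 5304 − 5(386.8) = 3370
  N₂: 19950 (inert)
  CO₂: 0 + 3(386.8) = 1160
  H₂O: 0 + 4(386.8) = 1547
Total out = 26170 mol/s; y_N₂ = 19950 / 26170 = 0.7624.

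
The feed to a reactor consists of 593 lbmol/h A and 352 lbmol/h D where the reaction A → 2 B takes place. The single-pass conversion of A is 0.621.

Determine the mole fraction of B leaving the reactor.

A reacted = 0.621 × 593 = 368.3 lbmol/h; ν_A = −1, so ξ = 368.3/1 = 368.3 lbmol/h.
Outlet amounts (n = n₀ + ν ξ):
  A: 593 − 1(368.3) = 224.7
  B: 0 + 2(368.3) = 736.5
  D: 352 (inert)
Total out = 1313 lbmol/h; y_B = 736.5 / 1313 = 0.5608.

0.561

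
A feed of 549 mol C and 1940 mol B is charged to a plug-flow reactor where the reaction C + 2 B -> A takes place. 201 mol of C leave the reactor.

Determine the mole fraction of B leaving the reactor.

For C: n = n₀ − 1ξ → 201 = 549 − 1ξ, giving ξ = 348 mol.
Outlet amounts (n = n₀ + ν ξ):
  C: 549 − 1(348) = 201
  B: 1940 − 2(348) = 1244
  A: 0 + 1(348) = 348
Total out = 1793 mol; y_B = 1244 / 1793 = 0.6938.

0.694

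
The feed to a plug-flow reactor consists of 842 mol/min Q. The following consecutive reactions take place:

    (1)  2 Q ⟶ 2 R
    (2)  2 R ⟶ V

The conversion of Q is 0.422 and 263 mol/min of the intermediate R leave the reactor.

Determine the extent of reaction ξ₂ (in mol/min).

ξ₂ = 46.2 mol/min

Conversion of Q: Q consumed = 2ξ₁ = 0.422 × 842 → ξ₁ = 177.7 mol/min.
R balance: n_R = 0 + 2ξ₁ − 2ξ₂ = 263 → ξ₂ = (2·177.7 − 263)/2 = 46.16 mol/min.
Outlet amounts (n = n₀ + Σ ν·ξ):
  Q: 842 − 2(177.7) = 486.7
  R: 0 + 2(177.7) − 2(46.16) = 263
  V: 0 + 1(46.16) = 46.16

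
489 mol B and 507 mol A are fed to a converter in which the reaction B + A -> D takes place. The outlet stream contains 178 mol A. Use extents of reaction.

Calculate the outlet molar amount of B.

For A: n = n₀ − 1ξ → 178 = 507 − 1ξ, giving ξ = 329 mol.
Outlet amounts (n = n₀ + ν ξ):
  B: 489 − 1(329) = 160
  A: 507 − 1(329) = 178
  D: 0 + 1(329) = 329

160 mol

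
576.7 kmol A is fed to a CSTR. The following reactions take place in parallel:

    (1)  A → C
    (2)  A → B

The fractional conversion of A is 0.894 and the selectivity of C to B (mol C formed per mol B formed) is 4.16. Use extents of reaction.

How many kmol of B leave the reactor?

99.9 kmol

Conversion of A: A consumed = 0.894 × 576.7 = 515.6 kmol = 1ξ₁ + 1ξ₂.
Selectivity: 1ξ₁ / (1ξ₂) = 4.16 → ξ₁ = 4.16 ξ₂.
Substitute: (1·4.16 + 1) ξ₂ = 515.6 → ξ₂ = 99.92 kmol, ξ₁ = 415.7 kmol.
Outlet amounts (n = n₀ + Σ ν·ξ):
  A: 576.7 − 1(415.7) − 1(99.92) = 61.13
  C: 0 + 1(415.7) = 415.7
  B: 0 + 1(99.92) = 99.92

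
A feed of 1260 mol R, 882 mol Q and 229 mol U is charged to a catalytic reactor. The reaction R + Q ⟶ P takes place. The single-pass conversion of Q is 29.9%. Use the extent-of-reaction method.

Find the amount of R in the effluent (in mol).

Q reacted = 0.299 × 882 = 263.7 mol; ν_Q = −1, so ξ = 263.7/1 = 263.7 mol.
Outlet amounts (n = n₀ + ν ξ):
  R: 1260 − 1(263.7) = 996.3
  Q: 882 − 1(263.7) = 618.3
  P: 0 + 1(263.7) = 263.7
  U: 229 (inert)

996 mol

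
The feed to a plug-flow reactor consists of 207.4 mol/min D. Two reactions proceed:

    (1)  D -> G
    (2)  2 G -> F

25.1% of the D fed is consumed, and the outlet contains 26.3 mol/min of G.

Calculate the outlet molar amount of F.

Conversion of D: D consumed = 1ξ₁ = 0.251 × 207.4 → ξ₁ = 52.06 mol/min.
G balance: n_G = 0 + 1ξ₁ − 2ξ₂ = 26.3 → ξ₂ = (1·52.06 − 26.3)/2 = 12.88 mol/min.
Outlet amounts (n = n₀ + Σ ν·ξ):
  D: 207.4 − 1(52.06) = 155.3
  G: 0 + 1(52.06) − 2(12.88) = 26.3
  F: 0 + 1(12.88) = 12.88

12.9 mol/min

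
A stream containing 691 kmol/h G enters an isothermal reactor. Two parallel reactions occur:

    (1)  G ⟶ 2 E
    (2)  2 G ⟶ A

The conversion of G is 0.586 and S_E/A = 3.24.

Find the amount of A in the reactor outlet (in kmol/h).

Conversion of G: G consumed = 0.586 × 691 = 404.9 kmol/h = 1ξ₁ + 2ξ₂.
Selectivity: 2ξ₁ / (1ξ₂) = 3.24 → ξ₁ = 1.62 ξ₂.
Substitute: (1·1.62 + 2) ξ₂ = 404.9 → ξ₂ = 111.9 kmol/h, ξ₁ = 181.2 kmol/h.
Outlet amounts (n = n₀ + Σ ν·ξ):
  G: 691 − 1(181.2) − 2(111.9) = 286.1
  E: 0 + 2(181.2) = 362.4
  A: 0 + 1(111.9) = 111.9

112 kmol/h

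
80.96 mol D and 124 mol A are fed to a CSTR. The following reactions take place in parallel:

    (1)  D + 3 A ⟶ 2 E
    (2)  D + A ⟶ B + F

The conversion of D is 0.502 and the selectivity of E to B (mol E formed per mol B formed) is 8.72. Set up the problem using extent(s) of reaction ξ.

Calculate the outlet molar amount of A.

Conversion of D: D consumed = 0.502 × 80.96 = 40.64 mol = 1ξ₁ + 1ξ₂.
Selectivity: 2ξ₁ / (1ξ₂) = 8.72 → ξ₁ = 4.36 ξ₂.
Substitute: (1·4.36 + 1) ξ₂ = 40.64 → ξ₂ = 7.582 mol, ξ₁ = 33.06 mol.
Outlet amounts (n = n₀ + Σ ν·ξ):
  D: 80.96 − 1(33.06) − 1(7.582) = 40.32
  A: 124 − 3(33.06) − 1(7.582) = 17.24
  E: 0 + 2(33.06) = 66.12
  B: 0 + 1(7.582) = 7.582
  F: 0 + 1(7.582) = 7.582

17.2 mol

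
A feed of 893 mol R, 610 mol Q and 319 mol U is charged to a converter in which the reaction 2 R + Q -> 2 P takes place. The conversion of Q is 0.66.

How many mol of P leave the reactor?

805 mol

Q reacted = 0.66 × 610 = 402.6 mol; ν_Q = −1, so ξ = 402.6/1 = 402.6 mol.
Outlet amounts (n = n₀ + ν ξ):
  R: 893 − 2(402.6) = 87.8
  Q: 610 − 1(402.6) = 207.4
  P: 0 + 2(402.6) = 805.2
  U: 319 (inert)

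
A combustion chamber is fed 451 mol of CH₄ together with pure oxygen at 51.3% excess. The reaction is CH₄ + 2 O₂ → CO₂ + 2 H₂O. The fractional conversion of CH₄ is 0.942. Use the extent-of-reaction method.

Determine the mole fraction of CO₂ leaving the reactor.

Stoichiometric O₂ = 2 × 451 = 902 mol; O₂ fed = 902 × 1.513 = 1365 mol.
Fuel reacted = 0.942 × 451 → ξ = 424.8 mol.
Outlet (n = n₀ + ν ξ):
  CH₄: 451 − 1(424.8) = 26.16
  O₂: 1365 − 2(424.8) = 515
  CO₂: 0 + 1(424.8) = 424.8
  H₂O: 0 + 2(424.8) = 849.7
Total out = 1816 mol; y_CO₂ = 424.8 / 1816 = 0.234.

0.234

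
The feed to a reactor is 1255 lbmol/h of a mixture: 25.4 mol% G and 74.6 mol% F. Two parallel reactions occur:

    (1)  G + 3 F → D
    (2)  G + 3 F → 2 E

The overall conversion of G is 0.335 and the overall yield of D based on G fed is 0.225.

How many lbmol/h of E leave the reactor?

Yield of D: 1ξ₁ / 318.8 = 0.225 → ξ₁ = 71.72 lbmol/h.
Conversion of G: 1ξ₁ + 1ξ₂ = 0.335 × 318.8 = 106.8 → ξ₂ = 35.06 lbmol/h.
Outlet amounts (n = n₀ + Σ ν·ξ):
  G: 318.8 − 1(71.72) − 1(35.06) = 212
  F: 936.2 − 3(71.72) − 3(35.06) = 615.9
  D: 0 + 1(71.72) = 71.72
  E: 0 + 2(35.06) = 70.13

70.1 lbmol/h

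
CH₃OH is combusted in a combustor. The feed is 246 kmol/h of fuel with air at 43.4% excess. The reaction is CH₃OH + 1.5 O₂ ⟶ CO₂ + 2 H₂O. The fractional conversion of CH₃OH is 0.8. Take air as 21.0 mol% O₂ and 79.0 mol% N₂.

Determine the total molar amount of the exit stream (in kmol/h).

2860 kmol/h

Stoichiometric O₂ = 1.5 × 246 = 369 kmol/h; O₂ fed = 369 × 1.434 = 529.1 kmol/h.
N₂ fed = 529.1 × 79/21 = 1991 kmol/h.
Fuel reacted = 0.8 × 246 → ξ = 196.8 kmol/h.
Outlet (n = n₀ + ν ξ):
  CH₃OH: 246 − 1(196.8) = 49.2
  O₂: 529.1 − 1.5(196.8) = 233.9
  N₂: 1991 (inert)
  CO₂: 0 + 1(196.8) = 196.8
  H₂O: 0 + 2(196.8) = 393.6
Total out = 49.2 + 233.9 + 1991 + 196.8 + 393.6 = 2864 kmol/h.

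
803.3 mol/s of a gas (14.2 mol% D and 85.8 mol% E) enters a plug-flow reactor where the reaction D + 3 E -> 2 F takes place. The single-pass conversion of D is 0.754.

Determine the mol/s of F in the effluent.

D reacted = 0.754 × 114.1 = 86.01 mol/s; ν_D = −1, so ξ = 86.01/1 = 86.01 mol/s.
Outlet amounts (n = n₀ + ν ξ):
  D: 114.1 − 1(86.01) = 28.06
  E: 689.2 − 3(86.01) = 431.2
  F: 0 + 2(86.01) = 172

172 mol/s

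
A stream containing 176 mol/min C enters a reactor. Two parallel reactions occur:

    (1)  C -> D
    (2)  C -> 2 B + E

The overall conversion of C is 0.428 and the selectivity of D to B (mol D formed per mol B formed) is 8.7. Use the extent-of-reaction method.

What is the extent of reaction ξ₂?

ξ₂ = 4.09 mol/min

Conversion of C: C consumed = 0.428 × 176 = 75.33 mol/min = 1ξ₁ + 1ξ₂.
Selectivity: 1ξ₁ / (2ξ₂) = 8.7 → ξ₁ = 17.4 ξ₂.
Substitute: (1·17.4 + 1) ξ₂ = 75.33 → ξ₂ = 4.094 mol/min, ξ₁ = 71.23 mol/min.
Outlet amounts (n = n₀ + Σ ν·ξ):
  C: 176 − 1(71.23) − 1(4.094) = 100.7
  D: 0 + 1(71.23) = 71.23
  B: 0 + 2(4.094) = 8.188
  E: 0 + 1(4.094) = 4.094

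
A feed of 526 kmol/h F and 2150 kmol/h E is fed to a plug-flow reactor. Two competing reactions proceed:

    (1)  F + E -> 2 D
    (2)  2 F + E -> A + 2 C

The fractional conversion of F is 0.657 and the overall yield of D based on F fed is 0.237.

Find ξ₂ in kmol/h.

ξ₂ = 142 kmol/h

Yield of D: 2ξ₁ / 526 = 0.237 → ξ₁ = 62.33 kmol/h.
Conversion of F: 1ξ₁ + 2ξ₂ = 0.657 × 526 = 345.6 → ξ₂ = 141.6 kmol/h.
Outlet amounts (n = n₀ + Σ ν·ξ):
  F: 526 − 1(62.33) − 2(141.6) = 180.4
  E: 2150 − 1(62.33) − 1(141.6) = 1946
  D: 0 + 2(62.33) = 124.7
  A: 0 + 1(141.6) = 141.6
  C: 0 + 2(141.6) = 283.3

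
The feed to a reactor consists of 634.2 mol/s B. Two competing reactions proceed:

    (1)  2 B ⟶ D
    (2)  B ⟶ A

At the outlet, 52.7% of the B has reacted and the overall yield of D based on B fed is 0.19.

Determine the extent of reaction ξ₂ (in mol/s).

Yield of D: 1ξ₁ / 634.2 = 0.19 → ξ₁ = 120.5 mol/s.
Conversion of B: 2ξ₁ + 1ξ₂ = 0.527 × 634.2 = 334.2 → ξ₂ = 93.23 mol/s.
Outlet amounts (n = n₀ + Σ ν·ξ):
  B: 634.2 − 2(120.5) − 1(93.23) = 300
  D: 0 + 1(120.5) = 120.5
  A: 0 + 1(93.23) = 93.23

ξ₂ = 93.2 mol/s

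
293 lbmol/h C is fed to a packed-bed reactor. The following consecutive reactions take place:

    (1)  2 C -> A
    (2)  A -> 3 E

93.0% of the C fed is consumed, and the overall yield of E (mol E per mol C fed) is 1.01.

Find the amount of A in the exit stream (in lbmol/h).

37.6 lbmol/h

Conversion of C: C consumed = 2ξ₁ = 0.93 × 293 → ξ₁ = 136.2 lbmol/h.
Yield of E: 3ξ₂ / 293 = 1.01 → ξ₂ = 98.64 lbmol/h.
Outlet amounts (n = n₀ + Σ ν·ξ):
  C: 293 − 2(136.2) = 20.51
  A: 0 + 1(136.2) − 1(98.64) = 37.6
  E: 0 + 3(98.64) = 295.9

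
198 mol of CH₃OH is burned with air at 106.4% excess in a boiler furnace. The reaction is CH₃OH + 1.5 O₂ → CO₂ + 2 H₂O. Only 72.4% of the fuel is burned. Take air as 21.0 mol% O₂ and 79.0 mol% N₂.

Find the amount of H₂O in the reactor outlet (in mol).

287 mol

Stoichiometric O₂ = 1.5 × 198 = 297 mol; O₂ fed = 297 × 2.064 = 613 mol.
N₂ fed = 613 × 79/21 = 2306 mol.
Fuel reacted = 0.724 × 198 → ξ = 143.4 mol.
Outlet (n = n₀ + ν ξ):
  CH₃OH: 198 − 1(143.4) = 54.65
  O₂: 613 − 1.5(143.4) = 398
  N₂: 2306 (inert)
  CO₂: 0 + 1(143.4) = 143.4
  H₂O: 0 + 2(143.4) = 286.7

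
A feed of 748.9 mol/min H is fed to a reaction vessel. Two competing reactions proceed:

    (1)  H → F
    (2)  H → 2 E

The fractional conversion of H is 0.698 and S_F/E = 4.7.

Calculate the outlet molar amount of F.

472 mol/min

Conversion of H: H consumed = 0.698 × 748.9 = 522.7 mol/min = 1ξ₁ + 1ξ₂.
Selectivity: 1ξ₁ / (2ξ₂) = 4.7 → ξ₁ = 9.4 ξ₂.
Substitute: (1·9.4 + 1) ξ₂ = 522.7 → ξ₂ = 50.26 mol/min, ξ₁ = 472.5 mol/min.
Outlet amounts (n = n₀ + Σ ν·ξ):
  H: 748.9 − 1(472.5) − 1(50.26) = 226.2
  F: 0 + 1(472.5) = 472.5
  E: 0 + 2(50.26) = 100.5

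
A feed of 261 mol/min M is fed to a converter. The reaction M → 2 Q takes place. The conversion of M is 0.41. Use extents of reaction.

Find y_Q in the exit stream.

0.582

M reacted = 0.41 × 261 = 107 mol/min; ν_M = −1, so ξ = 107/1 = 107 mol/min.
Outlet amounts (n = n₀ + ν ξ):
  M: 261 − 1(107) = 154
  Q: 0 + 2(107) = 214
Total out = 368 mol/min; y_Q = 214 / 368 = 0.5816.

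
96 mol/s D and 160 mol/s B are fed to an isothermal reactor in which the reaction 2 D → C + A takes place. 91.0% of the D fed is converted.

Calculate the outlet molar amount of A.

D reacted = 0.91 × 96 = 87.36 mol/s; ν_D = −2, so ξ = 87.36/2 = 43.68 mol/s.
Outlet amounts (n = n₀ + ν ξ):
  D: 96 − 2(43.68) = 8.64
  C: 0 + 1(43.68) = 43.68
  A: 0 + 1(43.68) = 43.68
  B: 160 (inert)

43.7 mol/s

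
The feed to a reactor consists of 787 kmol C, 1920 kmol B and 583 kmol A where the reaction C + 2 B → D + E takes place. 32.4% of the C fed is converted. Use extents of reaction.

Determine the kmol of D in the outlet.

255 kmol

C reacted = 0.324 × 787 = 255 kmol; ν_C = −1, so ξ = 255/1 = 255 kmol.
Outlet amounts (n = n₀ + ν ξ):
  C: 787 − 1(255) = 532
  B: 1920 − 2(255) = 1410
  D: 0 + 1(255) = 255
  E: 0 + 1(255) = 255
  A: 583 (inert)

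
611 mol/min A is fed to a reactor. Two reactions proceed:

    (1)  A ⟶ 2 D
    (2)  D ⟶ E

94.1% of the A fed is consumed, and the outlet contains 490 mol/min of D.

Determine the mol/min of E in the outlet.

Conversion of A: A consumed = 1ξ₁ = 0.941 × 611 → ξ₁ = 575 mol/min.
D balance: n_D = 0 + 2ξ₁ − 1ξ₂ = 490 → ξ₂ = (2·575 − 490)/1 = 659.9 mol/min.
Outlet amounts (n = n₀ + Σ ν·ξ):
  A: 611 − 1(575) = 36.05
  D: 0 + 2(575) − 1(659.9) = 490
  E: 0 + 1(659.9) = 659.9

660 mol/min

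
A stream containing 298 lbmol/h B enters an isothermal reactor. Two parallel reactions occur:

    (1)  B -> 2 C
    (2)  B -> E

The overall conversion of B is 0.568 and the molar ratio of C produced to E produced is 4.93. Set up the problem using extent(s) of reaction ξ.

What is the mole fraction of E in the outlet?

Conversion of B: B consumed = 0.568 × 298 = 169.3 lbmol/h = 1ξ₁ + 1ξ₂.
Selectivity: 2ξ₁ / (1ξ₂) = 4.93 → ξ₁ = 2.465 ξ₂.
Substitute: (1·2.465 + 1) ξ₂ = 169.3 → ξ₂ = 48.85 lbmol/h, ξ₁ = 120.4 lbmol/h.
Outlet amounts (n = n₀ + Σ ν·ξ):
  B: 298 − 1(120.4) − 1(48.85) = 128.7
  C: 0 + 2(120.4) = 240.8
  E: 0 + 1(48.85) = 48.85
Total out = 418.4 lbmol/h; y_E = 48.85 / 418.4 = 0.1167.

0.117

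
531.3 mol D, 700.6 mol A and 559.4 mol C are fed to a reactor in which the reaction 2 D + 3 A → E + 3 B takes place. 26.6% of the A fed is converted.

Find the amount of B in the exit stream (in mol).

A reacted = 0.266 × 700.6 = 186.4 mol; ν_A = −3, so ξ = 186.4/3 = 62.12 mol.
Outlet amounts (n = n₀ + ν ξ):
  D: 531.3 − 2(62.12) = 407.1
  A: 700.6 − 3(62.12) = 514.2
  E: 0 + 1(62.12) = 62.12
  B: 0 + 3(62.12) = 186.4
  C: 559.4 (inert)

186 mol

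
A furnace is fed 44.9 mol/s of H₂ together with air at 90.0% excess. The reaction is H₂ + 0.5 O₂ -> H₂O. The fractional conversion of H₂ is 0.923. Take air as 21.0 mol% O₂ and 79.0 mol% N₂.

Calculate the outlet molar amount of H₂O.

41.4 mol/s

Stoichiometric O₂ = 0.5 × 44.9 = 22.45 mol/s; O₂ fed = 22.45 × 1.900 = 42.65 mol/s.
N₂ fed = 42.65 × 79/21 = 160.5 mol/s.
Fuel reacted = 0.923 × 44.9 → ξ = 41.44 mol/s.
Outlet (n = n₀ + ν ξ):
  H₂: 44.9 − 1(41.44) = 3.457
  O₂: 42.65 − 0.5(41.44) = 21.93
  N₂: 160.5 (inert)
  H₂O: 0 + 1(41.44) = 41.44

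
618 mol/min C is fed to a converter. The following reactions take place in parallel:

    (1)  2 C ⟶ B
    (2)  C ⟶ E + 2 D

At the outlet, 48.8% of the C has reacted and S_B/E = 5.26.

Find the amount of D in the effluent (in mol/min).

52.4 mol/min

Conversion of C: C consumed = 0.488 × 618 = 301.6 mol/min = 2ξ₁ + 1ξ₂.
Selectivity: 1ξ₁ / (1ξ₂) = 5.26 → ξ₁ = 5.26 ξ₂.
Substitute: (2·5.26 + 1) ξ₂ = 301.6 → ξ₂ = 26.18 mol/min, ξ₁ = 137.7 mol/min.
Outlet amounts (n = n₀ + Σ ν·ξ):
  C: 618 − 2(137.7) − 1(26.18) = 316.4
  B: 0 + 1(137.7) = 137.7
  E: 0 + 1(26.18) = 26.18
  D: 0 + 2(26.18) = 52.36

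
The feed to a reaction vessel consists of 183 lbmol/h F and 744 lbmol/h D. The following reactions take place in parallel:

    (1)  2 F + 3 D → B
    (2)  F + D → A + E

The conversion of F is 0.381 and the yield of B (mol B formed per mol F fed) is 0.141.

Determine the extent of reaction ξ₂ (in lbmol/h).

Yield of B: 1ξ₁ / 183 = 0.141 → ξ₁ = 25.8 lbmol/h.
Conversion of F: 2ξ₁ + 1ξ₂ = 0.381 × 183 = 69.72 → ξ₂ = 18.12 lbmol/h.
Outlet amounts (n = n₀ + Σ ν·ξ):
  F: 183 − 2(25.8) − 1(18.12) = 113.3
  D: 744 − 3(25.8) − 1(18.12) = 648.5
  B: 0 + 1(25.8) = 25.8
  A: 0 + 1(18.12) = 18.12
  E: 0 + 1(18.12) = 18.12

ξ₂ = 18.1 lbmol/h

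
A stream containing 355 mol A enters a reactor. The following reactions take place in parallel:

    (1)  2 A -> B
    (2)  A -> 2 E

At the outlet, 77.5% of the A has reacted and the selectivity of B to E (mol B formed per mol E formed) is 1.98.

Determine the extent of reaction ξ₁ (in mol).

Conversion of A: A consumed = 0.775 × 355 = 275.1 mol = 2ξ₁ + 1ξ₂.
Selectivity: 1ξ₁ / (2ξ₂) = 1.98 → ξ₁ = 3.96 ξ₂.
Substitute: (2·3.96 + 1) ξ₂ = 275.1 → ξ₂ = 30.84 mol, ξ₁ = 122.1 mol.
Outlet amounts (n = n₀ + Σ ν·ξ):
  A: 355 − 2(122.1) − 1(30.84) = 79.88
  B: 0 + 1(122.1) = 122.1
  E: 0 + 2(30.84) = 61.69

ξ₁ = 122 mol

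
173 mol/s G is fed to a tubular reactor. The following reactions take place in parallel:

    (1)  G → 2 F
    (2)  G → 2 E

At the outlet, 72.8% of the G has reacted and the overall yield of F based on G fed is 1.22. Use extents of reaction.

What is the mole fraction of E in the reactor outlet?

Yield of F: 2ξ₁ / 173 = 1.22 → ξ₁ = 105.5 mol/s.
Conversion of G: 1ξ₁ + 1ξ₂ = 0.728 × 173 = 125.9 → ξ₂ = 20.41 mol/s.
Outlet amounts (n = n₀ + Σ ν·ξ):
  G: 173 − 1(105.5) − 1(20.41) = 47.06
  F: 0 + 2(105.5) = 211.1
  E: 0 + 2(20.41) = 40.83
Total out = 298.9 mol/s; y_E = 40.83 / 298.9 = 0.1366.

0.137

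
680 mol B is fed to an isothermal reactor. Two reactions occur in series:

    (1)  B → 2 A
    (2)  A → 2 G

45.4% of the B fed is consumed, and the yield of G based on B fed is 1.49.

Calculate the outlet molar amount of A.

Conversion of B: B consumed = 1ξ₁ = 0.454 × 680 → ξ₁ = 308.7 mol.
Yield of G: 2ξ₂ / 680 = 1.49 → ξ₂ = 506.6 mol.
Outlet amounts (n = n₀ + Σ ν·ξ):
  B: 680 − 1(308.7) = 371.3
  A: 0 + 2(308.7) − 1(506.6) = 110.8
  G: 0 + 2(506.6) = 1013

111 mol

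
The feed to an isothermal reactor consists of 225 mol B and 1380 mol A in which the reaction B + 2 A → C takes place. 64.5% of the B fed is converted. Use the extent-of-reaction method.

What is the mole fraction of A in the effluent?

0.829

B reacted = 0.645 × 225 = 145.1 mol; ν_B = −1, so ξ = 145.1/1 = 145.1 mol.
Outlet amounts (n = n₀ + ν ξ):
  B: 225 − 1(145.1) = 79.88
  A: 1380 − 2(145.1) = 1090
  C: 0 + 1(145.1) = 145.1
Total out = 1315 mol; y_A = 1090 / 1315 = 0.8289.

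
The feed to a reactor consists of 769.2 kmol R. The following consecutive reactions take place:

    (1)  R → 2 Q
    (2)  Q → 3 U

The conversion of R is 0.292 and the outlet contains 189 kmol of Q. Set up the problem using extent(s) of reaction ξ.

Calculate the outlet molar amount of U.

Conversion of R: R consumed = 1ξ₁ = 0.292 × 769.2 → ξ₁ = 224.6 kmol.
Q balance: n_Q = 0 + 2ξ₁ − 1ξ₂ = 189 → ξ₂ = (2·224.6 − 189)/1 = 260.2 kmol.
Outlet amounts (n = n₀ + Σ ν·ξ):
  R: 769.2 − 1(224.6) = 544.6
  Q: 0 + 2(224.6) − 1(260.2) = 189
  U: 0 + 3(260.2) = 780.6

781 kmol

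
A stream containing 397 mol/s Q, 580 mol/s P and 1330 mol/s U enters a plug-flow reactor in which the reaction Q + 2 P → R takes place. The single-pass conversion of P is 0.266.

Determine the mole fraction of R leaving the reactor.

P reacted = 0.266 × 580 = 154.3 mol/s; ν_P = −2, so ξ = 154.3/2 = 77.14 mol/s.
Outlet amounts (n = n₀ + ν ξ):
  Q: 397 − 1(77.14) = 319.9
  P: 580 − 2(77.14) = 425.7
  R: 0 + 1(77.14) = 77.14
  U: 1330 (inert)
Total out = 2153 mol/s; y_R = 77.14 / 2153 = 0.03583.

0.0358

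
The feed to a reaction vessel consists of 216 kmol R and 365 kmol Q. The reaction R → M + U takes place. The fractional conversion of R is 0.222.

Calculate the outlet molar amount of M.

R reacted = 0.222 × 216 = 47.95 kmol; ν_R = −1, so ξ = 47.95/1 = 47.95 kmol.
Outlet amounts (n = n₀ + ν ξ):
  R: 216 − 1(47.95) = 168
  M: 0 + 1(47.95) = 47.95
  U: 0 + 1(47.95) = 47.95
  Q: 365 (inert)

48 kmol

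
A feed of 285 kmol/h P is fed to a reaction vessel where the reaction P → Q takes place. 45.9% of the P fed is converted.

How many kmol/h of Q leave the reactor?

P reacted = 0.459 × 285 = 130.8 kmol/h; ν_P = −1, so ξ = 130.8/1 = 130.8 kmol/h.
Outlet amounts (n = n₀ + ν ξ):
  P: 285 − 1(130.8) = 154.2
  Q: 0 + 1(130.8) = 130.8

131 kmol/h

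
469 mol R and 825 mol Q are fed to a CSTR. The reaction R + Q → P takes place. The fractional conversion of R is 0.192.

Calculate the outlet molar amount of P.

R reacted = 0.192 × 469 = 90.05 mol; ν_R = −1, so ξ = 90.05/1 = 90.05 mol.
Outlet amounts (n = n₀ + ν ξ):
  R: 469 − 1(90.05) = 379
  Q: 825 − 1(90.05) = 735
  P: 0 + 1(90.05) = 90.05

90 mol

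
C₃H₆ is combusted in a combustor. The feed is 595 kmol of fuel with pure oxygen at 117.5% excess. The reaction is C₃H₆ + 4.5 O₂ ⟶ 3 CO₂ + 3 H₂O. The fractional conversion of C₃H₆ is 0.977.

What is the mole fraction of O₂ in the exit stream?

0.478

Stoichiometric O₂ = 4.5 × 595 = 2678 kmol; O₂ fed = 2678 × 2.175 = 5824 kmol.
Fuel reacted = 0.977 × 595 → ξ = 581.3 kmol.
Outlet (n = n₀ + ν ξ):
  C₃H₆: 595 − 1(581.3) = 13.69
  O₂: 5824 − 4.5(581.3) = 3208
  CO₂: 0 + 3(581.3) = 1744
  H₂O: 0 + 3(581.3) = 1744
Total out = 6709 kmol; y_O₂ = 3208 / 6709 = 0.4781.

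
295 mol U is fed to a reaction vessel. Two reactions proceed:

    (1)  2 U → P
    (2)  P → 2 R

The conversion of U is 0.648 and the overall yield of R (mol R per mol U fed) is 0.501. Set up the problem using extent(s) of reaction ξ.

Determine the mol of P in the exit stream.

Conversion of U: U consumed = 2ξ₁ = 0.648 × 295 → ξ₁ = 95.58 mol.
Yield of R: 2ξ₂ / 295 = 0.501 → ξ₂ = 73.9 mol.
Outlet amounts (n = n₀ + Σ ν·ξ):
  U: 295 − 2(95.58) = 103.8
  P: 0 + 1(95.58) − 1(73.9) = 21.68
  R: 0 + 2(73.9) = 147.8

21.7 mol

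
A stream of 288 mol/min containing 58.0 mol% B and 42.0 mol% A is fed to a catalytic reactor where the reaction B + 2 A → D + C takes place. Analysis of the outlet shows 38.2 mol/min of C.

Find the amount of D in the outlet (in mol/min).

38.2 mol/min

For C: n = n₀ + 1ξ → 38.2 = 0 + 1ξ, giving ξ = 38.2 mol/min.
Outlet amounts (n = n₀ + ν ξ):
  B: 167 − 1(38.2) = 128.8
  A: 121 − 2(38.2) = 44.56
  D: 0 + 1(38.2) = 38.2
  C: 0 + 1(38.2) = 38.2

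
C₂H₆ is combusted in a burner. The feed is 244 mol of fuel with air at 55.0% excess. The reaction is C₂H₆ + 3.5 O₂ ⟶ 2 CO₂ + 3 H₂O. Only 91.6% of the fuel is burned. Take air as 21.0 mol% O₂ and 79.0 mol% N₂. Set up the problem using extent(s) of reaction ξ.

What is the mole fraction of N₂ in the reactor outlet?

0.748

Stoichiometric O₂ = 3.5 × 244 = 854 mol; O₂ fed = 854 × 1.550 = 1324 mol.
N₂ fed = 1324 × 79/21 = 4980 mol.
Fuel reacted = 0.916 × 244 → ξ = 223.5 mol.
Outlet (n = n₀ + ν ξ):
  C₂H₆: 244 − 1(223.5) = 20.5
  O₂: 1324 − 3.5(223.5) = 541.4
  N₂: 4980 (inert)
  CO₂: 0 + 2(223.5) = 447
  H₂O: 0 + 3(223.5) = 670.5
Total out = 6659 mol; y_N₂ = 4980 / 6659 = 0.7478.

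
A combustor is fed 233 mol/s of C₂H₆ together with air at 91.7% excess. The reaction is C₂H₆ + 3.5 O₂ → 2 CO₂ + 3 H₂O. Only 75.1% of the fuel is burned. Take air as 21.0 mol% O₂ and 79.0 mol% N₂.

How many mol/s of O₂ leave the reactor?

951 mol/s

Stoichiometric O₂ = 3.5 × 233 = 815.5 mol/s; O₂ fed = 815.5 × 1.917 = 1563 mol/s.
N₂ fed = 1563 × 79/21 = 5881 mol/s.
Fuel reacted = 0.751 × 233 → ξ = 175 mol/s.
Outlet (n = n₀ + ν ξ):
  C₂H₆: 233 − 1(175) = 58.02
  O₂: 1563 − 3.5(175) = 950.9
  N₂: 5881 (inert)
  CO₂: 0 + 2(175) = 350
  H₂O: 0 + 3(175) = 524.9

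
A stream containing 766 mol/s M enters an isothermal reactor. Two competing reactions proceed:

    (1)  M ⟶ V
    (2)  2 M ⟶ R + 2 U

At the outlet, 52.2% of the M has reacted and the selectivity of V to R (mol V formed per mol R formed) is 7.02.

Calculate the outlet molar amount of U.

Conversion of M: M consumed = 0.522 × 766 = 399.9 mol/s = 1ξ₁ + 2ξ₂.
Selectivity: 1ξ₁ / (1ξ₂) = 7.02 → ξ₁ = 7.02 ξ₂.
Substitute: (1·7.02 + 2) ξ₂ = 399.9 → ξ₂ = 44.33 mol/s, ξ₁ = 311.2 mol/s.
Outlet amounts (n = n₀ + Σ ν·ξ):
  M: 766 − 1(311.2) − 2(44.33) = 366.1
  V: 0 + 1(311.2) = 311.2
  R: 0 + 1(44.33) = 44.33
  U: 0 + 2(44.33) = 88.66

88.7 mol/s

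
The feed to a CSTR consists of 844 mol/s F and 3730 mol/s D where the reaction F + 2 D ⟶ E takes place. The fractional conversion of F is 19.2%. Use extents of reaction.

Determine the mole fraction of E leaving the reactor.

0.0381

F reacted = 0.192 × 844 = 162 mol/s; ν_F = −1, so ξ = 162/1 = 162 mol/s.
Outlet amounts (n = n₀ + ν ξ):
  F: 844 − 1(162) = 682
  D: 3730 − 2(162) = 3406
  E: 0 + 1(162) = 162
Total out = 4250 mol/s; y_E = 162 / 4250 = 0.03813.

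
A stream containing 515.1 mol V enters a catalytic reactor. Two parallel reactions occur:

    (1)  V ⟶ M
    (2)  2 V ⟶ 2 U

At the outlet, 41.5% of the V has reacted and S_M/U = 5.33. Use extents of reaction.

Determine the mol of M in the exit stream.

180 mol

Conversion of V: V consumed = 0.415 × 515.1 = 213.8 mol = 1ξ₁ + 2ξ₂.
Selectivity: 1ξ₁ / (2ξ₂) = 5.33 → ξ₁ = 10.66 ξ₂.
Substitute: (1·10.66 + 2) ξ₂ = 213.8 → ξ₂ = 16.89 mol, ξ₁ = 180 mol.
Outlet amounts (n = n₀ + Σ ν·ξ):
  V: 515.1 − 1(180) − 2(16.89) = 301.3
  M: 0 + 1(180) = 180
  U: 0 + 2(16.89) = 33.77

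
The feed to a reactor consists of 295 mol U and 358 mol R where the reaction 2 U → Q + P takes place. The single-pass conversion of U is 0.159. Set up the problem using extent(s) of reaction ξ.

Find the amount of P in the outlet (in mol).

23.5 mol

U reacted = 0.159 × 295 = 46.91 mol; ν_U = −2, so ξ = 46.91/2 = 23.45 mol.
Outlet amounts (n = n₀ + ν ξ):
  U: 295 − 2(23.45) = 248.1
  Q: 0 + 1(23.45) = 23.45
  P: 0 + 1(23.45) = 23.45
  R: 358 (inert)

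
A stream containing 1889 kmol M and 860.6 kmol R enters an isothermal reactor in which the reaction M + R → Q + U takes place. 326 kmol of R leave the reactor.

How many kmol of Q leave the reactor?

535 kmol

For R: n = n₀ − 1ξ → 326 = 860.6 − 1ξ, giving ξ = 534.6 kmol.
Outlet amounts (n = n₀ + ν ξ):
  M: 1889 − 1(534.6) = 1354
  R: 860.6 − 1(534.6) = 326
  Q: 0 + 1(534.6) = 534.6
  U: 0 + 1(534.6) = 534.6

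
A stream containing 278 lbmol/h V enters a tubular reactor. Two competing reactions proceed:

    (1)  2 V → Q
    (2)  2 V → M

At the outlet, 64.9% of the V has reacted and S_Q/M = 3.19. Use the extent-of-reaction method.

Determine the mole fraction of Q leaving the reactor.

0.366

Conversion of V: V consumed = 0.649 × 278 = 180.4 lbmol/h = 2ξ₁ + 2ξ₂.
Selectivity: 1ξ₁ / (1ξ₂) = 3.19 → ξ₁ = 3.19 ξ₂.
Substitute: (2·3.19 + 2) ξ₂ = 180.4 → ξ₂ = 21.53 lbmol/h, ξ₁ = 68.68 lbmol/h.
Outlet amounts (n = n₀ + Σ ν·ξ):
  V: 278 − 2(68.68) − 2(21.53) = 97.58
  Q: 0 + 1(68.68) = 68.68
  M: 0 + 1(21.53) = 21.53
Total out = 187.8 lbmol/h; y_Q = 68.68 / 187.8 = 0.3657.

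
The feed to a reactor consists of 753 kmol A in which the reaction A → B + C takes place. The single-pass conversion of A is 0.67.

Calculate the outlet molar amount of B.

505 kmol

A reacted = 0.67 × 753 = 504.5 kmol; ν_A = −1, so ξ = 504.5/1 = 504.5 kmol.
Outlet amounts (n = n₀ + ν ξ):
  A: 753 − 1(504.5) = 248.5
  B: 0 + 1(504.5) = 504.5
  C: 0 + 1(504.5) = 504.5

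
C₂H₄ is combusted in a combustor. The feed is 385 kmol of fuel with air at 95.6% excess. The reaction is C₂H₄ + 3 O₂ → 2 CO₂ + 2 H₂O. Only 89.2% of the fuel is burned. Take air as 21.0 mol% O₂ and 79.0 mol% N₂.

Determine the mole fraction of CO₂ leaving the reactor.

0.0616

Stoichiometric O₂ = 3 × 385 = 1155 kmol; O₂ fed = 1155 × 1.956 = 2259 kmol.
N₂ fed = 2259 × 79/21 = 8499 kmol.
Fuel reacted = 0.892 × 385 → ξ = 343.4 kmol.
Outlet (n = n₀ + ν ξ):
  C₂H₄: 385 − 1(343.4) = 41.58
  O₂: 2259 − 3(343.4) = 1229
  N₂: 8499 (inert)
  CO₂: 0 + 2(343.4) = 686.8
  H₂O: 0 + 2(343.4) = 686.8
Total out = 11140 kmol; y_CO₂ = 686.8 / 11140 = 0.06164.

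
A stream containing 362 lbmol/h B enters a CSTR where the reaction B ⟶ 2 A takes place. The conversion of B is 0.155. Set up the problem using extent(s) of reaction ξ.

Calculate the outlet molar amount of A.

112 lbmol/h

B reacted = 0.155 × 362 = 56.11 lbmol/h; ν_B = −1, so ξ = 56.11/1 = 56.11 lbmol/h.
Outlet amounts (n = n₀ + ν ξ):
  B: 362 − 1(56.11) = 305.9
  A: 0 + 2(56.11) = 112.2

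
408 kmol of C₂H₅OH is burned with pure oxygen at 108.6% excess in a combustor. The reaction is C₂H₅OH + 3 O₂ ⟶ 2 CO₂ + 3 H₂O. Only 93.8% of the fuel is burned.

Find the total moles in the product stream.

3340 kmol

Stoichiometric O₂ = 3 × 408 = 1224 kmol; O₂ fed = 1224 × 2.086 = 2553 kmol.
Fuel reacted = 0.938 × 408 → ξ = 382.7 kmol.
Outlet (n = n₀ + ν ξ):
  C₂H₅OH: 408 − 1(382.7) = 25.3
  O₂: 2553 − 3(382.7) = 1405
  CO₂: 0 + 2(382.7) = 765.4
  H₂O: 0 + 3(382.7) = 1148
Total out = 25.3 + 1405 + 765.4 + 1148 = 3344 kmol.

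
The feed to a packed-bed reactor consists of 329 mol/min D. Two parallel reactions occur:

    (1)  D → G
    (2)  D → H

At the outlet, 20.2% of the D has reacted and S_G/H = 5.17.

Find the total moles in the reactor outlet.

329 mol/min

Conversion of D: D consumed = 0.202 × 329 = 66.46 mol/min = 1ξ₁ + 1ξ₂.
Selectivity: 1ξ₁ / (1ξ₂) = 5.17 → ξ₁ = 5.17 ξ₂.
Substitute: (1·5.17 + 1) ξ₂ = 66.46 → ξ₂ = 10.77 mol/min, ξ₁ = 55.69 mol/min.
Outlet amounts (n = n₀ + Σ ν·ξ):
  D: 329 − 1(55.69) − 1(10.77) = 262.5
  G: 0 + 1(55.69) = 55.69
  H: 0 + 1(10.77) = 10.77
Total out = 262.5 + 55.69 + 10.77 = 329 mol/min.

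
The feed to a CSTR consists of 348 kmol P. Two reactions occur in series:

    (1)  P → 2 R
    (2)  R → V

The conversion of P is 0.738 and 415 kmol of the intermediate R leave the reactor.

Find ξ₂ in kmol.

Conversion of P: P consumed = 1ξ₁ = 0.738 × 348 → ξ₁ = 256.8 kmol.
R balance: n_R = 0 + 2ξ₁ − 1ξ₂ = 415 → ξ₂ = (2·256.8 − 415)/1 = 98.65 kmol.
Outlet amounts (n = n₀ + Σ ν·ξ):
  P: 348 − 1(256.8) = 91.18
  R: 0 + 2(256.8) − 1(98.65) = 415
  V: 0 + 1(98.65) = 98.65

ξ₂ = 98.6 kmol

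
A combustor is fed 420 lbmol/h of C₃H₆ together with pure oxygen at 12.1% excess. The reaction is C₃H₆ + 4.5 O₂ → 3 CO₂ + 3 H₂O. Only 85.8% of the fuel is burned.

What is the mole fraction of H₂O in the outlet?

0.398

Stoichiometric O₂ = 4.5 × 420 = 1890 lbmol/h; O₂ fed = 1890 × 1.121 = 2119 lbmol/h.
Fuel reacted = 0.858 × 420 → ξ = 360.4 lbmol/h.
Outlet (n = n₀ + ν ξ):
  C₃H₆: 420 − 1(360.4) = 59.64
  O₂: 2119 − 4.5(360.4) = 497.1
  CO₂: 0 + 3(360.4) = 1081
  H₂O: 0 + 3(360.4) = 1081
Total out = 2719 lbmol/h; y_H₂O = 1081 / 2719 = 0.3976.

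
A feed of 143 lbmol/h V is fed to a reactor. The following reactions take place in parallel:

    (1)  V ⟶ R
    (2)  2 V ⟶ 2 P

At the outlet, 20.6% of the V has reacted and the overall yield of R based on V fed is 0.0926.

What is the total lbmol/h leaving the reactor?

143 lbmol/h

Yield of R: 1ξ₁ / 143 = 0.0926 → ξ₁ = 13.24 lbmol/h.
Conversion of V: 1ξ₁ + 2ξ₂ = 0.206 × 143 = 29.46 → ξ₂ = 8.108 lbmol/h.
Outlet amounts (n = n₀ + Σ ν·ξ):
  V: 143 − 1(13.24) − 2(8.108) = 113.5
  R: 0 + 1(13.24) = 13.24
  P: 0 + 2(8.108) = 16.22
Total out = 113.5 + 13.24 + 16.22 = 143 lbmol/h.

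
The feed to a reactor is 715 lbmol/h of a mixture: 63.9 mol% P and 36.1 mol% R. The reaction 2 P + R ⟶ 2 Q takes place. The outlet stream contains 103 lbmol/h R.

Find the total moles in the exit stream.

For R: n = n₀ − 1ξ → 103 = 258.1 − 1ξ, giving ξ = 155.1 lbmol/h.
Outlet amounts (n = n₀ + ν ξ):
  P: 456.9 − 2(155.1) = 146.7
  R: 258.1 − 1(155.1) = 103
  Q: 0 + 2(155.1) = 310.2
Total out = 146.7 + 103 + 310.2 = 559.9 lbmol/h.

560 lbmol/h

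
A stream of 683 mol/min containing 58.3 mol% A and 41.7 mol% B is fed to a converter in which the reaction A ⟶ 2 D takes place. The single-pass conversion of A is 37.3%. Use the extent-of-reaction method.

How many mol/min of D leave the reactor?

A reacted = 0.373 × 398.2 = 148.5 mol/min; ν_A = −1, so ξ = 148.5/1 = 148.5 mol/min.
Outlet amounts (n = n₀ + ν ξ):
  A: 398.2 − 1(148.5) = 249.7
  D: 0 + 2(148.5) = 297
  B: 284.8 (inert)

297 mol/min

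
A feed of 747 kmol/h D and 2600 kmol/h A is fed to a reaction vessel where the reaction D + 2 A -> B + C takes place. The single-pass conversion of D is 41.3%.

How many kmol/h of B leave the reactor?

309 kmol/h

D reacted = 0.413 × 747 = 308.5 kmol/h; ν_D = −1, so ξ = 308.5/1 = 308.5 kmol/h.
Outlet amounts (n = n₀ + ν ξ):
  D: 747 − 1(308.5) = 438.5
  A: 2600 − 2(308.5) = 1983
  B: 0 + 1(308.5) = 308.5
  C: 0 + 1(308.5) = 308.5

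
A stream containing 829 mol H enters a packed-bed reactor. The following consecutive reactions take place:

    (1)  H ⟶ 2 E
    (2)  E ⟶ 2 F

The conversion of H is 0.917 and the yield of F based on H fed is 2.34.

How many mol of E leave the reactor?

550 mol

Conversion of H: H consumed = 1ξ₁ = 0.917 × 829 → ξ₁ = 760.2 mol.
Yield of F: 2ξ₂ / 829 = 2.34 → ξ₂ = 969.9 mol.
Outlet amounts (n = n₀ + Σ ν·ξ):
  H: 829 − 1(760.2) = 68.81
  E: 0 + 2(760.2) − 1(969.9) = 550.5
  F: 0 + 2(969.9) = 1940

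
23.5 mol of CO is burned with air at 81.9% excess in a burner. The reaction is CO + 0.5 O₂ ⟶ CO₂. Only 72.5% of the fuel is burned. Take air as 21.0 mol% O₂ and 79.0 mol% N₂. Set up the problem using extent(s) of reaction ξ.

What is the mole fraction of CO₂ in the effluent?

0.146

Stoichiometric O₂ = 0.5 × 23.5 = 11.75 mol; O₂ fed = 11.75 × 1.819 = 21.37 mol.
N₂ fed = 21.37 × 79/21 = 80.4 mol.
Fuel reacted = 0.725 × 23.5 → ξ = 17.04 mol.
Outlet (n = n₀ + ν ξ):
  CO: 23.5 − 1(17.04) = 6.463
  O₂: 21.37 − 0.5(17.04) = 12.85
  N₂: 80.4 (inert)
  CO₂: 0 + 1(17.04) = 17.04
Total out = 116.8 mol; y_CO₂ = 17.04 / 116.8 = 0.1459.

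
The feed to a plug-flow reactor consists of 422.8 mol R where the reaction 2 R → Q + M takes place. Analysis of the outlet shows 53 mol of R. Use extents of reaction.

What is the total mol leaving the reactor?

For R: n = n₀ − 2ξ → 53 = 422.8 − 2ξ, giving ξ = 184.9 mol.
Outlet amounts (n = n₀ + ν ξ):
  R: 422.8 − 2(184.9) = 53
  Q: 0 + 1(184.9) = 184.9
  M: 0 + 1(184.9) = 184.9
Total out = 53 + 184.9 + 184.9 = 422.8 mol.

423 mol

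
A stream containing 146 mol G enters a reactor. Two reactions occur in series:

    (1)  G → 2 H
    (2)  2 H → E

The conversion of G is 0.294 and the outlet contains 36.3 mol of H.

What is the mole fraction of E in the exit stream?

Conversion of G: G consumed = 1ξ₁ = 0.294 × 146 → ξ₁ = 42.92 mol.
H balance: n_H = 0 + 2ξ₁ − 2ξ₂ = 36.3 → ξ₂ = (2·42.92 − 36.3)/2 = 24.77 mol.
Outlet amounts (n = n₀ + Σ ν·ξ):
  G: 146 − 1(42.92) = 103.1
  H: 0 + 2(42.92) − 2(24.77) = 36.3
  E: 0 + 1(24.77) = 24.77
Total out = 164.1 mol; y_E = 24.77 / 164.1 = 0.1509.

0.151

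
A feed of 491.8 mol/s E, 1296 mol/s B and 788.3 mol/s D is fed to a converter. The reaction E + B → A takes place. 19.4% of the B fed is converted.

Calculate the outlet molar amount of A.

251 mol/s

B reacted = 0.194 × 1296 = 251.4 mol/s; ν_B = −1, so ξ = 251.4/1 = 251.4 mol/s.
Outlet amounts (n = n₀ + ν ξ):
  E: 491.8 − 1(251.4) = 240.4
  B: 1296 − 1(251.4) = 1045
  A: 0 + 1(251.4) = 251.4
  D: 788.3 (inert)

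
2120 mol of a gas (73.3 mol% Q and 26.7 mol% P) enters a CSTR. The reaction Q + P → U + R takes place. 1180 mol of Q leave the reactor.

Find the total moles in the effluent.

2120 mol

For Q: n = n₀ − 1ξ → 1180 = 1554 − 1ξ, giving ξ = 374 mol.
Outlet amounts (n = n₀ + ν ξ):
  Q: 1554 − 1(374) = 1180
  P: 566 − 1(374) = 192.1
  U: 0 + 1(374) = 374
  R: 0 + 1(374) = 374
Total out = 1180 + 192.1 + 374 + 374 = 2120 mol.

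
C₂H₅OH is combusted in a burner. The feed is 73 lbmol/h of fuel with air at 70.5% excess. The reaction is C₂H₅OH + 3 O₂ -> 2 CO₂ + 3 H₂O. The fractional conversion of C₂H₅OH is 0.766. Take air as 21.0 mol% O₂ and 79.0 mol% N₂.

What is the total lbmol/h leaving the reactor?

1910 lbmol/h

Stoichiometric O₂ = 3 × 73 = 219 lbmol/h; O₂ fed = 219 × 1.705 = 373.4 lbmol/h.
N₂ fed = 373.4 × 79/21 = 1405 lbmol/h.
Fuel reacted = 0.766 × 73 → ξ = 55.92 lbmol/h.
Outlet (n = n₀ + ν ξ):
  C₂H₅OH: 73 − 1(55.92) = 17.08
  O₂: 373.4 − 3(55.92) = 205.6
  N₂: 1405 (inert)
  CO₂: 0 + 2(55.92) = 111.8
  H₂O: 0 + 3(55.92) = 167.8
Total out = 17.08 + 205.6 + 1405 + 111.8 + 167.8 = 1907 lbmol/h.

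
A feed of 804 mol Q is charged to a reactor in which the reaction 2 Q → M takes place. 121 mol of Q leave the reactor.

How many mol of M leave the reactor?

For Q: n = n₀ − 2ξ → 121 = 804 − 2ξ, giving ξ = 341.5 mol.
Outlet amounts (n = n₀ + ν ξ):
  Q: 804 − 2(341.5) = 121
  M: 0 + 1(341.5) = 341.5

342 mol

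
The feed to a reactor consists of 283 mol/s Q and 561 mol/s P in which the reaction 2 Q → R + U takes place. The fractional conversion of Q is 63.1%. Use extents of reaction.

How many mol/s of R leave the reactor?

Q reacted = 0.631 × 283 = 178.6 mol/s; ν_Q = −2, so ξ = 178.6/2 = 89.29 mol/s.
Outlet amounts (n = n₀ + ν ξ):
  Q: 283 − 2(89.29) = 104.4
  R: 0 + 1(89.29) = 89.29
  U: 0 + 1(89.29) = 89.29
  P: 561 (inert)

89.3 mol/s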